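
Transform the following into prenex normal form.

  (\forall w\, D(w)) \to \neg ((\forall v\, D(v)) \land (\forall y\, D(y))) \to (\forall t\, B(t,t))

First replace A → B with ¬A ∨ B.
  \neg (\forall w\, D(w)) \lor \neg \neg ((\forall v\, D(v)) \land (\forall y\, D(y))) \lor (\forall t\, B(t,t))
Move each ¬ inward, flipping quantifiers it crosses:
  (\exists w\, \neg D(w)) \lor (\forall v\, D(v)) \land (\forall y\, D(y)) \lor (\forall t\, B(t,t))
All bound variables are already distinct, so no renaming is needed.
Pull the quantifiers to the front (each side's bound variable is not free in the other side):
  \exists w\, \forall v\, \forall y\, \forall t\, (\neg D(w) \lor D(v) \land D(y) \lor B(t,t))

\exists w\, \forall v\, \forall y\, \forall t\, (\neg D(w) \lor D(v) \land D(y) \lor B(t,t))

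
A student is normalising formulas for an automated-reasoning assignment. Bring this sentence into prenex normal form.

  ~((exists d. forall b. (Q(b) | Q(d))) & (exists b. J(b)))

Move each ¬ inward, flipping quantifiers it crosses:
  (forall d. exists b. (~Q(b) & ~Q(d))) | (forall b. ~J(b))
Give each quantifier a distinct variable: b↦v.
  (forall d. exists b. (~Q(b) & ~Q(d))) | (forall v. ~J(v))
Finally move all quantifiers to the prefix:
  forall d. exists b. forall v. (~Q(b) & ~Q(d) | ~J(v))

forall d. exists b. forall v. (~Q(b) & ~Q(d) | ~J(v))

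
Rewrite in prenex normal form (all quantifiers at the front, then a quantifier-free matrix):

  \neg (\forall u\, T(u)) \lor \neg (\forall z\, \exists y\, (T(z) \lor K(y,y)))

Move each ¬ inward, flipping quantifiers it crosses:
  (\exists u\, \neg T(u)) \lor (\exists z\, \forall y\, (\neg T(z) \land \neg K(y,y)))
Pull the quantifiers to the front (each side's bound variable is not free in the other side):
  \exists u\, \exists z\, \forall y\, (\neg T(u) \lor \neg T(z) \land \neg K(y,y))

\exists u\, \exists z\, \forall y\, (\neg T(u) \lor \neg T(z) \land \neg K(y,y))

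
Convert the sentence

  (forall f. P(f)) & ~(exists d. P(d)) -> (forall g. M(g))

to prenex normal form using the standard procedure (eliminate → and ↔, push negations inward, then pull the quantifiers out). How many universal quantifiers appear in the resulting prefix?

Rewrite implications/biconditionals: A → B as ¬A ∨ B.
  ~((forall f. P(f)) & ~(exists d. P(d))) | (forall g. M(g))
Drive negations inward (¬∀x A ≡ ∃x ¬A, ¬∃x A ≡ ∀x ¬A, De Morgan for ∧/∨):
  (exists f. ~P(f)) | (exists d. P(d)) | (forall g. M(g))
Extract every quantifier outward, since the variables are now distinct and don't occur free across branches:
  exists f. exists d. forall g. (~P(f) | P(d) | M(g))
The prefix is exists f exists d forall g: 1 universal, 2 existential.

1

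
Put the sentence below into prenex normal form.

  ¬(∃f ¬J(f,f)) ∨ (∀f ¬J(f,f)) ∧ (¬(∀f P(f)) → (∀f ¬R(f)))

∀f ∀q ∀v1 ∀p (J(f,f) ∨ ¬J(q,q) ∧ (P(v1) ∨ ¬R(p)))

First replace A → B with ¬A ∨ B.
  ¬(∃f ¬J(f,f)) ∨ (∀f ¬J(f,f)) ∧ (¬¬(∀f P(f)) ∨ (∀f ¬R(f)))
Move each ¬ inward, flipping quantifiers it crosses:
  (∀f J(f,f)) ∨ (∀f ¬J(f,f)) ∧ ((∀f P(f)) ∨ (∀f ¬R(f)))
Rename bound variables to avoid capture: f↦q, f↦v1, f↦p.
  (∀f J(f,f)) ∨ (∀q ¬J(q,q)) ∧ ((∀v1 P(v1)) ∨ (∀p ¬R(p)))
Finally move all quantifiers to the prefix:
  ∀f ∀q ∀v1 ∀p (J(f,f) ∨ ¬J(q,q) ∧ (P(v1) ∨ ¬R(p)))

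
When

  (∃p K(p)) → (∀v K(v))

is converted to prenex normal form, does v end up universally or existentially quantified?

universal

Rewrite implications/biconditionals: A → B as ¬A ∨ B.
  ¬(∃p K(p)) ∨ (∀v K(v))
Push ¬ through the quantifiers and connectives to reach negation normal form:
  (∀p ¬K(p)) ∨ (∀v K(v))
All bound variables are already distinct, so no renaming is needed.
Extract every quantifier outward, since the variables are now distinct and don't occur free across branches:
  ∀p ∀v (¬K(p) ∨ K(v))
The quantifier ∀v sits under an even number of negations (counting the antecedent side of each →), so it remains universal.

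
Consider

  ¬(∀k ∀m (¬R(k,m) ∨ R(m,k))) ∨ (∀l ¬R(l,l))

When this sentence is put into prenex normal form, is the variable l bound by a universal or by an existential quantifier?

Move each ¬ inward, flipping quantifiers it crosses:
  (∃k ∃m (R(k,m) ∧ ¬R(m,k))) ∨ (∀l ¬R(l,l))
All bound variables are already distinct, so no renaming is needed.
Finally move all quantifiers to the prefix:
  ∃k ∃m ∀l (R(k,m) ∧ ¬R(m,k) ∨ ¬R(l,l))
The quantifier ∀l sits under an even number of negations, so it remains universal.

universal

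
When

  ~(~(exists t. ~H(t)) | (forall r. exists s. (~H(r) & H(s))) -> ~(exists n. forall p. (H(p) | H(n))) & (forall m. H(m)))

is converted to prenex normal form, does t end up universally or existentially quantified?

First replace A → B with ¬A ∨ B.
  ~(~(~(exists t. ~H(t)) | (forall r. exists s. (~H(r) & H(s)))) | ~(exists n. forall p. (H(p) | H(n))) & (forall m. H(m)))
Push ¬ through the quantifiers and connectives to reach negation normal form:
  ((forall t. H(t)) | (forall r. exists s. (~H(r) & H(s)))) & ((exists n. forall p. (H(p) | H(n))) | (exists m. ~H(m)))
Finally move all quantifiers to the prefix:
  forall t. forall r. exists s. exists n. forall p. exists m. ((H(t) | ~H(r) & H(s)) & (H(p) | H(n) | ~H(m)))
The quantifier exists t sits under an odd number of negations (counting the antecedent side of each →), so it flips to forall t.

universal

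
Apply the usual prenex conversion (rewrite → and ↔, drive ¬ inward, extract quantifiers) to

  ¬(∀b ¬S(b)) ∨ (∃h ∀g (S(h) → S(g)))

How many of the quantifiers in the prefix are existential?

First replace A → B with ¬A ∨ B.
  ¬(∀b ¬S(b)) ∨ (∃h ∀g (¬S(h) ∨ S(g)))
Push ¬ through the quantifiers and connectives to reach negation normal form:
  (∃b S(b)) ∨ (∃h ∀g (¬S(h) ∨ S(g)))
Finally move all quantifiers to the prefix:
  ∃b ∃h ∀g (S(b) ∨ ¬S(h) ∨ S(g))
The prefix is ∃b ∃h ∀g: 1 universal, 2 existential.

2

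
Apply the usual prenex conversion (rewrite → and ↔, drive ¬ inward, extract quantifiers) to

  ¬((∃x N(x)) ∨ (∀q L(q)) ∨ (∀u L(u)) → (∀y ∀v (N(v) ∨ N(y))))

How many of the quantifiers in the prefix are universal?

2

First replace A → B with ¬A ∨ B.
  ¬(¬((∃x N(x)) ∨ (∀q L(q)) ∨ (∀u L(u))) ∨ (∀y ∀v (N(v) ∨ N(y))))
Push ¬ through the quantifiers and connectives to reach negation normal form:
  ((∃x N(x)) ∨ (∀q L(q)) ∨ (∀u L(u))) ∧ (∃y ∃v (¬N(v) ∧ ¬N(y)))
Pull the quantifiers to the front (each side's bound variable is not free in the other side):
  ∃x ∀q ∀u ∃y ∃v ((N(x) ∨ L(q) ∨ L(u)) ∧ ¬N(v) ∧ ¬N(y))
The prefix is ∃x ∀q ∀u ∃y ∃v: 2 universal, 3 existential.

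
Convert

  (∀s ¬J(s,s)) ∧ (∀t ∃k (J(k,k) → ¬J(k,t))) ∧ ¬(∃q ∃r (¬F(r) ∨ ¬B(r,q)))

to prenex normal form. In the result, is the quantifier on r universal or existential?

Eliminate → and ↔ using ¬ and ∨.
  (∀s ¬J(s,s)) ∧ (∀t ∃k (¬J(k,k) ∨ ¬J(k,t))) ∧ ¬(∃q ∃r (¬F(r) ∨ ¬B(r,q)))
Move each ¬ inward, flipping quantifiers it crosses:
  (∀s ¬J(s,s)) ∧ (∀t ∃k (¬J(k,k) ∨ ¬J(k,t))) ∧ (∀q ∀r (F(r) ∧ B(r,q)))
All bound variables are already distinct, so no renaming is needed.
Pull the quantifiers to the front (each side's bound variable is not free in the other side):
  ∀s ∀t ∃k ∀q ∀r (¬J(s,s) ∧ (¬J(k,k) ∨ ¬J(k,t)) ∧ F(r) ∧ B(r,q))
The quantifier ∃r sits under an odd number of negations (counting the antecedent side of each →), so it flips to ∀r.

universal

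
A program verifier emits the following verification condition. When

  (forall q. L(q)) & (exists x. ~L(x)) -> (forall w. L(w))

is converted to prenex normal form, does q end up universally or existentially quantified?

Rewrite implications/biconditionals: A → B as ¬A ∨ B.
  ~((forall q. L(q)) & (exists x. ~L(x))) | (forall w. L(w))
Move each ¬ inward, flipping quantifiers it crosses:
  (exists q. ~L(q)) | (forall x. L(x)) | (forall w. L(w))
Extract every quantifier outward, since the variables are now distinct and don't occur free across branches:
  exists q. forall x. forall w. (~L(q) | L(x) | L(w))
The quantifier forall q sits under an odd number of negations (counting the antecedent side of each →), so it flips to exists q.

existential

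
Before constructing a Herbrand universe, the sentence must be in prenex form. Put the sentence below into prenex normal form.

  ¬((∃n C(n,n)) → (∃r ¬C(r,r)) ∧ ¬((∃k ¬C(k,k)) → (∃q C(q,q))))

Rewrite implications/biconditionals: A → B as ¬A ∨ B.
  ¬(¬(∃n C(n,n)) ∨ (∃r ¬C(r,r)) ∧ ¬(¬(∃k ¬C(k,k)) ∨ (∃q C(q,q))))
Move each ¬ inward, flipping quantifiers it crosses:
  (∃n C(n,n)) ∧ ((∀r C(r,r)) ∨ (∀k C(k,k)) ∨ (∃q C(q,q)))
Finally move all quantifiers to the prefix:
  ∃n ∀r ∀k ∃q (C(n,n) ∧ (C(r,r) ∨ C(k,k) ∨ C(q,q)))

∃n ∀r ∀k ∃q (C(n,n) ∧ (C(r,r) ∨ C(k,k) ∨ C(q,q)))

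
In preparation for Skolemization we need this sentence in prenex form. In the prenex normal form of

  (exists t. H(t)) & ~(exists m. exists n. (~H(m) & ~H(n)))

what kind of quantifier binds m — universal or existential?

universal

Drive negations inward (¬∀x A ≡ ∃x ¬A, ¬∃x A ≡ ∀x ¬A, De Morgan for ∧/∨):
  (exists t. H(t)) & (forall m. forall n. (H(m) | H(n)))
All bound variables are already distinct, so no renaming is needed.
Pull the quantifiers to the front (each side's bound variable is not free in the other side):
  exists t. forall m. forall n. (H(t) & (H(m) | H(n)))
The quantifier exists m sits under an odd number of negations, so it flips to forall m.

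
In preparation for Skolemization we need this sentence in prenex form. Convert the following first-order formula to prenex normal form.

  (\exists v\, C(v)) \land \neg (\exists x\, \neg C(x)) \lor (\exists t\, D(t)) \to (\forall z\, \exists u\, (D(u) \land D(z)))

Eliminate → and ↔ using ¬ and ∨.
  \neg ((\exists v\, C(v)) \land \neg (\exists x\, \neg C(x)) \lor (\exists t\, D(t))) \lor (\forall z\, \exists u\, (D(u) \land D(z)))
Drive negations inward (¬∀x A ≡ ∃x ¬A, ¬∃x A ≡ ∀x ¬A, De Morgan for ∧/∨):
  ((\forall v\, \neg C(v)) \lor (\exists x\, \neg C(x))) \land (\forall t\, \neg D(t)) \lor (\forall z\, \exists u\, (D(u) \land D(z)))
Finally move all quantifiers to the prefix:
  \forall v\, \exists x\, \forall t\, \forall z\, \exists u\, ((\neg C(v) \lor \neg C(x)) \land \neg D(t) \lor D(u) \land D(z))

\forall v\, \exists x\, \forall t\, \forall z\, \exists u\, ((\neg C(v) \lor \neg C(x)) \land \neg D(t) \lor D(u) \land D(z))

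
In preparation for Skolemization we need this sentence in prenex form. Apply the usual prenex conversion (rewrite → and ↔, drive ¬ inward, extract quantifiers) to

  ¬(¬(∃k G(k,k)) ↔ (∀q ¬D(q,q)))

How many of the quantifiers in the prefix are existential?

2

First replace A → B with ¬A ∨ B; A ↔ B as (¬A ∨ B) ∧ (¬B ∨ A).
  ¬((¬¬(∃k G(k,k)) ∨ (∀q ¬D(q,q))) ∧ (¬(∀q ¬D(q,q)) ∨ ¬(∃k G(k,k))))
Move each ¬ inward, flipping quantifiers it crosses:
  (∀k ¬G(k,k)) ∧ (∃q D(q,q)) ∨ (∀q ¬D(q,q)) ∧ (∃k G(k,k))
Rename bound variables to avoid capture: q↦r, k↦w.
  (∀k ¬G(k,k)) ∧ (∃q D(q,q)) ∨ (∀r ¬D(r,r)) ∧ (∃w G(w,w))
Extract every quantifier outward, since the variables are now distinct and don't occur free across branches:
  ∀k ∃q ∀r ∃w (¬G(k,k) ∧ D(q,q) ∨ ¬D(r,r) ∧ G(w,w))
The prefix is ∀k ∃q ∀r ∃w: 2 universal, 2 existential.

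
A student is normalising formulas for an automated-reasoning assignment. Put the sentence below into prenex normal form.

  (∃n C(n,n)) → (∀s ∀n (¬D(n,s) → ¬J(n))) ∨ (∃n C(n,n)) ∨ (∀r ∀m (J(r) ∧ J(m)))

Rewrite implications/biconditionals: A → B as ¬A ∨ B.
  ¬(∃n C(n,n)) ∨ (∀s ∀n (¬¬D(n,s) ∨ ¬J(n))) ∨ (∃n C(n,n)) ∨ (∀r ∀m (J(r) ∧ J(m)))
Move each ¬ inward, flipping quantifiers it crosses:
  (∀n ¬C(n,n)) ∨ (∀s ∀n (D(n,s) ∨ ¬J(n))) ∨ (∃n C(n,n)) ∨ (∀r ∀m (J(r) ∧ J(m)))
Standardize variables apart so no two quantifiers bind the same name: n↦w, n↦c.
  (∀n ¬C(n,n)) ∨ (∀s ∀w (D(w,s) ∨ ¬J(w))) ∨ (∃c C(c,c)) ∨ (∀r ∀m (J(r) ∧ J(m)))
Extract every quantifier outward, since the variables are now distinct and don't occur free across branches:
  ∀n ∀s ∀w ∃c ∀r ∀m (¬C(n,n) ∨ D(w,s) ∨ ¬J(w) ∨ C(c,c) ∨ J(r) ∧ J(m))

∀n ∀s ∀w ∃c ∀r ∀m (¬C(n,n) ∨ D(w,s) ∨ ¬J(w) ∨ C(c,c) ∨ J(r) ∧ J(m))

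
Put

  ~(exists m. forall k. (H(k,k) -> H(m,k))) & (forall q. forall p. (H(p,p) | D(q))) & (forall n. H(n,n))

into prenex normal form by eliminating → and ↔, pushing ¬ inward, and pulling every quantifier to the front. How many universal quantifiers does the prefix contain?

First replace A → B with ¬A ∨ B.
  ~(exists m. forall k. (~H(k,k) | H(m,k))) & (forall q. forall p. (H(p,p) | D(q))) & (forall n. H(n,n))
Move each ¬ inward, flipping quantifiers it crosses:
  (forall m. exists k. (H(k,k) & ~H(m,k))) & (forall q. forall p. (H(p,p) | D(q))) & (forall n. H(n,n))
All bound variables are already distinct, so no renaming is needed.
Finally move all quantifiers to the prefix:
  forall m. exists k. forall q. forall p. forall n. (H(k,k) & ~H(m,k) & (H(p,p) | D(q)) & H(n,n))
The prefix is forall m exists k forall q forall p forall n: 4 universal, 1 existential.

4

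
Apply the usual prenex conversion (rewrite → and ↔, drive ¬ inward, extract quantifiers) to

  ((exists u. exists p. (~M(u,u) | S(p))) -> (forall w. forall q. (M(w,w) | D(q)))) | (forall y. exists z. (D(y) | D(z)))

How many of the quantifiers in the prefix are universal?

First replace A → B with ¬A ∨ B.
  ~(exists u. exists p. (~M(u,u) | S(p))) | (forall w. forall q. (M(w,w) | D(q))) | (forall y. exists z. (D(y) | D(z)))
Push ¬ through the quantifiers and connectives to reach negation normal form:
  (forall u. forall p. (M(u,u) & ~S(p))) | (forall w. forall q. (M(w,w) | D(q))) | (forall y. exists z. (D(y) | D(z)))
All bound variables are already distinct, so no renaming is needed.
Extract every quantifier outward, since the variables are now distinct and don't occur free across branches:
  forall u. forall p. forall w. forall q. forall y. exists z. (M(u,u) & ~S(p) | M(w,w) | D(q) | D(y) | D(z))
The prefix is forall u forall p forall w forall q forall y exists z: 5 universal, 1 existential.

5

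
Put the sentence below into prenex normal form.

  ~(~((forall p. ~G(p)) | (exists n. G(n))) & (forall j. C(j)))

Move each ¬ inward, flipping quantifiers it crosses:
  (forall p. ~G(p)) | (exists n. G(n)) | (exists j. ~C(j))
Finally move all quantifiers to the prefix:
  forall p. exists n. exists j. (~G(p) | G(n) | ~C(j))

forall p. exists n. exists j. (~G(p) | G(n) | ~C(j))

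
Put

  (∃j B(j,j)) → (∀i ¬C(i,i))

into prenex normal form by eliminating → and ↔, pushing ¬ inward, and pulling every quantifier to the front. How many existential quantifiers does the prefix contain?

0

Rewrite implications/biconditionals: A → B as ¬A ∨ B.
  ¬(∃j B(j,j)) ∨ (∀i ¬C(i,i))
Move each ¬ inward, flipping quantifiers it crosses:
  (∀j ¬B(j,j)) ∨ (∀i ¬C(i,i))
All bound variables are already distinct, so no renaming is needed.
Finally move all quantifiers to the prefix:
  ∀j ∀i (¬B(j,j) ∨ ¬C(i,i))
The prefix is ∀j ∀i: 2 universal, 0 existential.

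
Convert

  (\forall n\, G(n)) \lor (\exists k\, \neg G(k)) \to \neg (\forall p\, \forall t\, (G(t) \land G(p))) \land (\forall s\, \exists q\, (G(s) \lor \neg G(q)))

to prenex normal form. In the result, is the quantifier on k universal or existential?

Rewrite implications/biconditionals: A → B as ¬A ∨ B.
  \neg ((\forall n\, G(n)) \lor (\exists k\, \neg G(k))) \lor \neg (\forall p\, \forall t\, (G(t) \land G(p))) \land (\forall s\, \exists q\, (G(s) \lor \neg G(q)))
Drive negations inward (¬∀x A ≡ ∃x ¬A, ¬∃x A ≡ ∀x ¬A, De Morgan for ∧/∨):
  (\exists n\, \neg G(n)) \land (\forall k\, G(k)) \lor (\exists p\, \exists t\, (\neg G(t) \lor \neg G(p))) \land (\forall s\, \exists q\, (G(s) \lor \neg G(q)))
All bound variables are already distinct, so no renaming is needed.
Extract every quantifier outward, since the variables are now distinct and don't occur free across branches:
  \exists n\, \forall k\, \exists p\, \exists t\, \forall s\, \exists q\, (\neg G(n) \land G(k) \lor (\neg G(t) \lor \neg G(p)) \land (G(s) \lor \neg G(q)))
The quantifier \exists k sits under an odd number of negations (counting the antecedent side of each →), so it flips to \forall k.

universal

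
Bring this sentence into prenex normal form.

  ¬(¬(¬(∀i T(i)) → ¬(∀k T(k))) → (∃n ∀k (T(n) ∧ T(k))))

∃i ∀k ∀n ∃t (¬T(i) ∧ T(k) ∧ (¬T(n) ∨ ¬T(t)))

Rewrite implications/biconditionals: A → B as ¬A ∨ B.
  ¬(¬¬(¬¬(∀i T(i)) ∨ ¬(∀k T(k))) ∨ (∃n ∀k (T(n) ∧ T(k))))
Push ¬ through the quantifiers and connectives to reach negation normal form:
  (∃i ¬T(i)) ∧ (∀k T(k)) ∧ (∀n ∃k (¬T(n) ∨ ¬T(k)))
Standardize variables apart so no two quantifiers bind the same name: k↦t.
  (∃i ¬T(i)) ∧ (∀k T(k)) ∧ (∀n ∃t (¬T(n) ∨ ¬T(t)))
Extract every quantifier outward, since the variables are now distinct and don't occur free across branches:
  ∃i ∀k ∀n ∃t (¬T(i) ∧ T(k) ∧ (¬T(n) ∨ ¬T(t)))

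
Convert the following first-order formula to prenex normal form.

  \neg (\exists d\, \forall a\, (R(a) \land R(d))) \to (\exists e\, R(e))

\exists d\, \forall a\, \exists e\, (R(a) \land R(d) \lor R(e))

Rewrite implications/biconditionals: A → B as ¬A ∨ B.
  \neg \neg (\exists d\, \forall a\, (R(a) \land R(d))) \lor (\exists e\, R(e))
Push ¬ through the quantifiers and connectives to reach negation normal form:
  (\exists d\, \forall a\, (R(a) \land R(d))) \lor (\exists e\, R(e))
Pull the quantifiers to the front (each side's bound variable is not free in the other side):
  \exists d\, \forall a\, \exists e\, (R(a) \land R(d) \lor R(e))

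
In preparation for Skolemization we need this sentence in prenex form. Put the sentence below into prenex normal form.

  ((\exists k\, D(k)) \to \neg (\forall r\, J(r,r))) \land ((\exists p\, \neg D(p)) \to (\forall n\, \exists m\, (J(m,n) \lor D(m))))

\forall k\, \exists r\, \forall p\, \forall n\, \exists m\, ((\neg D(k) \lor \neg J(r,r)) \land (D(p) \lor J(m,n) \lor D(m)))

Rewrite implications/biconditionals: A → B as ¬A ∨ B.
  (\neg (\exists k\, D(k)) \lor \neg (\forall r\, J(r,r))) \land (\neg (\exists p\, \neg D(p)) \lor (\forall n\, \exists m\, (J(m,n) \lor D(m))))
Push ¬ through the quantifiers and connectives to reach negation normal form:
  ((\forall k\, \neg D(k)) \lor (\exists r\, \neg J(r,r))) \land ((\forall p\, D(p)) \lor (\forall n\, \exists m\, (J(m,n) \lor D(m))))
Finally move all quantifiers to the prefix:
  \forall k\, \exists r\, \forall p\, \forall n\, \exists m\, ((\neg D(k) \lor \neg J(r,r)) \land (D(p) \lor J(m,n) \lor D(m)))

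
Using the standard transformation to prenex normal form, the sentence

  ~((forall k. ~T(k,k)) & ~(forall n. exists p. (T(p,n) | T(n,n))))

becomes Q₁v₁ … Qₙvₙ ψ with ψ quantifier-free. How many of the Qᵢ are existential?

Push ¬ through the quantifiers and connectives to reach negation normal form:
  (exists k. T(k,k)) | (forall n. exists p. (T(p,n) | T(n,n)))
Extract every quantifier outward, since the variables are now distinct and don't occur free across branches:
  exists k. forall n. exists p. (T(k,k) | T(p,n) | T(n,n))
The prefix is exists k forall n exists p: 1 universal, 2 existential.

2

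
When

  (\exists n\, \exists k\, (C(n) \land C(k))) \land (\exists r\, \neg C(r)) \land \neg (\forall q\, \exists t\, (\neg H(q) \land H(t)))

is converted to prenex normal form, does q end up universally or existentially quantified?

existential

Push ¬ through the quantifiers and connectives to reach negation normal form:
  (\exists n\, \exists k\, (C(n) \land C(k))) \land (\exists r\, \neg C(r)) \land (\exists q\, \forall t\, (H(q) \lor \neg H(t)))
Extract every quantifier outward, since the variables are now distinct and don't occur free across branches:
  \exists n\, \exists k\, \exists r\, \exists q\, \forall t\, (C(n) \land C(k) \land \neg C(r) \land (H(q) \lor \neg H(t)))
The quantifier \forall q sits under an odd number of negations, so it flips to \exists q.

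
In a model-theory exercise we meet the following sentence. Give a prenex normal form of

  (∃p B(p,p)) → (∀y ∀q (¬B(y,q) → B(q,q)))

∀p ∀y ∀q (¬B(p,p) ∨ B(y,q) ∨ B(q,q))

Eliminate → and ↔ using ¬ and ∨.
  ¬(∃p B(p,p)) ∨ (∀y ∀q (¬¬B(y,q) ∨ B(q,q)))
Push ¬ through the quantifiers and connectives to reach negation normal form:
  (∀p ¬B(p,p)) ∨ (∀y ∀q (B(y,q) ∨ B(q,q)))
All bound variables are already distinct, so no renaming is needed.
Finally move all quantifiers to the prefix:
  ∀p ∀y ∀q (¬B(p,p) ∨ B(y,q) ∨ B(q,q))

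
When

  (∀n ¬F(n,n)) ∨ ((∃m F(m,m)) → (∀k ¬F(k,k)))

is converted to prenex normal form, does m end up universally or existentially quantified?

Rewrite implications/biconditionals: A → B as ¬A ∨ B.
  (∀n ¬F(n,n)) ∨ ¬(∃m F(m,m)) ∨ (∀k ¬F(k,k))
Move each ¬ inward, flipping quantifiers it crosses:
  (∀n ¬F(n,n)) ∨ (∀m ¬F(m,m)) ∨ (∀k ¬F(k,k))
Finally move all quantifiers to the prefix:
  ∀n ∀m ∀k (¬F(n,n) ∨ ¬F(m,m) ∨ ¬F(k,k))
The quantifier ∃m sits under an odd number of negations (counting the antecedent side of each →), so it flips to ∀m.

universal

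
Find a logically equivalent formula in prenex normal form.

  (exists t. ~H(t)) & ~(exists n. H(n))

Push ¬ through the quantifiers and connectives to reach negation normal form:
  (exists t. ~H(t)) & (forall n. ~H(n))
All bound variables are already distinct, so no renaming is needed.
Pull the quantifiers to the front (each side's bound variable is not free in the other side):
  exists t. forall n. (~H(t) & ~H(n))

exists t. forall n. (~H(t) & ~H(n))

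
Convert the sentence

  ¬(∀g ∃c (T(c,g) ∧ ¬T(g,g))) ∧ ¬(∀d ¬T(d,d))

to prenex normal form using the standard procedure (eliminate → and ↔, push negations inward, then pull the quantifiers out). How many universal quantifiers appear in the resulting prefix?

1

Push ¬ through the quantifiers and connectives to reach negation normal form:
  (∃g ∀c (¬T(c,g) ∨ T(g,g))) ∧ (∃d T(d,d))
Pull the quantifiers to the front (each side's bound variable is not free in the other side):
  ∃g ∀c ∃d ((¬T(c,g) ∨ T(g,g)) ∧ T(d,d))
The prefix is ∃g ∀c ∃d: 1 universal, 2 existential.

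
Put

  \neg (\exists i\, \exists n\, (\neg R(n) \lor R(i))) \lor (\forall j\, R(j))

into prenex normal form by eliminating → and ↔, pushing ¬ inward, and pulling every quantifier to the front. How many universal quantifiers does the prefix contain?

3

Move each ¬ inward, flipping quantifiers it crosses:
  (\forall i\, \forall n\, (R(n) \land \neg R(i))) \lor (\forall j\, R(j))
All bound variables are already distinct, so no renaming is needed.
Pull the quantifiers to the front (each side's bound variable is not free in the other side):
  \forall i\, \forall n\, \forall j\, (R(n) \land \neg R(i) \lor R(j))
The prefix is \forall i \forall n \forall j: 3 universal, 0 existential.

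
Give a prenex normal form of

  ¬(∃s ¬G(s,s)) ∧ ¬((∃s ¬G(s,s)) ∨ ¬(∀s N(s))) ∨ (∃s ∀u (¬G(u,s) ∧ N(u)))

Move each ¬ inward, flipping quantifiers it crosses:
  (∀s G(s,s)) ∧ (∀s G(s,s)) ∧ (∀s N(s)) ∨ (∃s ∀u (¬G(u,s) ∧ N(u)))
Rename bound variables to avoid capture: s↦q, s↦z1, s↦b.
  (∀s G(s,s)) ∧ (∀q G(q,q)) ∧ (∀z1 N(z1)) ∨ (∃b ∀u (¬G(u,b) ∧ N(u)))
Extract every quantifier outward, since the variables are now distinct and don't occur free across branches:
  ∀s ∀q ∀z1 ∃b ∀u (G(s,s) ∧ G(q,q) ∧ N(z1) ∨ ¬G(u,b) ∧ N(u))

∀s ∀q ∀z1 ∃b ∀u (G(s,s) ∧ G(q,q) ∧ N(z1) ∨ ¬G(u,b) ∧ N(u))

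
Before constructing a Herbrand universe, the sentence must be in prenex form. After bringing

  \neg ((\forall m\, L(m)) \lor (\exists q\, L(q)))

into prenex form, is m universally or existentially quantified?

Drive negations inward (¬∀x A ≡ ∃x ¬A, ¬∃x A ≡ ∀x ¬A, De Morgan for ∧/∨):
  (\exists m\, \neg L(m)) \land (\forall q\, \neg L(q))
Finally move all quantifiers to the prefix:
  \exists m\, \forall q\, (\neg L(m) \land \neg L(q))
The quantifier \forall m sits under an odd number of negations, so it flips to \exists m.

existential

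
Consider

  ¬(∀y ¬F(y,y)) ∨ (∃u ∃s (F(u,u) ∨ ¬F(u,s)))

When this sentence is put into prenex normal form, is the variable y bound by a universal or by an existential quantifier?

existential

Move each ¬ inward, flipping quantifiers it crosses:
  (∃y F(y,y)) ∨ (∃u ∃s (F(u,u) ∨ ¬F(u,s)))
Extract every quantifier outward, since the variables are now distinct and don't occur free across branches:
  ∃y ∃u ∃s (F(y,y) ∨ F(u,u) ∨ ¬F(u,s))
The quantifier ∀y sits under an odd number of negations, so it flips to ∃y.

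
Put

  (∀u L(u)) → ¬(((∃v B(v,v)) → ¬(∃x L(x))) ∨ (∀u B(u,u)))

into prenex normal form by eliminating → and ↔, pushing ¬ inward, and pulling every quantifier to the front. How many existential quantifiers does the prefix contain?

4

Rewrite implications/biconditionals: A → B as ¬A ∨ B.
  ¬(∀u L(u)) ∨ ¬(¬(∃v B(v,v)) ∨ ¬(∃x L(x)) ∨ (∀u B(u,u)))
Drive negations inward (¬∀x A ≡ ∃x ¬A, ¬∃x A ≡ ∀x ¬A, De Morgan for ∧/∨):
  (∃u ¬L(u)) ∨ (∃v B(v,v)) ∧ (∃x L(x)) ∧ (∃u ¬B(u,u))
Give each quantifier a distinct variable: u↦w.
  (∃u ¬L(u)) ∨ (∃v B(v,v)) ∧ (∃x L(x)) ∧ (∃w ¬B(w,w))
Pull the quantifiers to the front (each side's bound variable is not free in the other side):
  ∃u ∃v ∃x ∃w (¬L(u) ∨ B(v,v) ∧ L(x) ∧ ¬B(w,w))
The prefix is ∃u ∃v ∃x ∃w: 0 universal, 4 existential.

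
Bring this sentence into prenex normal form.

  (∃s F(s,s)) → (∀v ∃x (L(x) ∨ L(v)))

Rewrite implications/biconditionals: A → B as ¬A ∨ B.
  ¬(∃s F(s,s)) ∨ (∀v ∃x (L(x) ∨ L(v)))
Drive negations inward (¬∀x A ≡ ∃x ¬A, ¬∃x A ≡ ∀x ¬A, De Morgan for ∧/∨):
  (∀s ¬F(s,s)) ∨ (∀v ∃x (L(x) ∨ L(v)))
Extract every quantifier outward, since the variables are now distinct and don't occur free across branches:
  ∀s ∀v ∃x (¬F(s,s) ∨ L(x) ∨ L(v))

∀s ∀v ∃x (¬F(s,s) ∨ L(x) ∨ L(v))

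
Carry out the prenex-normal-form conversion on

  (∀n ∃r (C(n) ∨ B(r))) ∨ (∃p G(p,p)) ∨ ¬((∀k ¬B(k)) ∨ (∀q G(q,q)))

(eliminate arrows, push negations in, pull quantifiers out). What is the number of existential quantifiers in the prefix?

Move each ¬ inward, flipping quantifiers it crosses:
  (∀n ∃r (C(n) ∨ B(r))) ∨ (∃p G(p,p)) ∨ (∃k B(k)) ∧ (∃q ¬G(q,q))
All bound variables are already distinct, so no renaming is needed.
Finally move all quantifiers to the prefix:
  ∀n ∃r ∃p ∃k ∃q (C(n) ∨ B(r) ∨ G(p,p) ∨ B(k) ∧ ¬G(q,q))
The prefix is ∀n ∃r ∃p ∃k ∃q: 1 universal, 4 existential.

4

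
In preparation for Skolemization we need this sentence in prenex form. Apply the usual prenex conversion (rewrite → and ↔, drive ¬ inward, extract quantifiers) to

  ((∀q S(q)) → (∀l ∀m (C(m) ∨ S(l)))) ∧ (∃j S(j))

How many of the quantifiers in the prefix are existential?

Eliminate → and ↔ using ¬ and ∨.
  (¬(∀q S(q)) ∨ (∀l ∀m (C(m) ∨ S(l)))) ∧ (∃j S(j))
Move each ¬ inward, flipping quantifiers it crosses:
  ((∃q ¬S(q)) ∨ (∀l ∀m (C(m) ∨ S(l)))) ∧ (∃j S(j))
Pull the quantifiers to the front (each side's bound variable is not free in the other side):
  ∃q ∀l ∀m ∃j ((¬S(q) ∨ C(m) ∨ S(l)) ∧ S(j))
The prefix is ∃q ∀l ∀m ∃j: 2 universal, 2 existential.

2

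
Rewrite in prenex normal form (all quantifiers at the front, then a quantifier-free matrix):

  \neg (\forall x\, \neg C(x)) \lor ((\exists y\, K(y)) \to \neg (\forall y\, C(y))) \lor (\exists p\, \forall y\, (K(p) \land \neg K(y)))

Rewrite implications/biconditionals: A → B as ¬A ∨ B.
  \neg (\forall x\, \neg C(x)) \lor \neg (\exists y\, K(y)) \lor \neg (\forall y\, C(y)) \lor (\exists p\, \forall y\, (K(p) \land \neg K(y)))
Push ¬ through the quantifiers and connectives to reach negation normal form:
  (\exists x\, C(x)) \lor (\forall y\, \neg K(y)) \lor (\exists y\, \neg C(y)) \lor (\exists p\, \forall y\, (K(p) \land \neg K(y)))
Give each quantifier a distinct variable: y↦c, y↦q.
  (\exists x\, C(x)) \lor (\forall y\, \neg K(y)) \lor (\exists c\, \neg C(c)) \lor (\exists p\, \forall q\, (K(p) \land \neg K(q)))
Pull the quantifiers to the front (each side's bound variable is not free in the other side):
  \exists x\, \forall y\, \exists c\, \exists p\, \forall q\, (C(x) \lor \neg K(y) \lor \neg C(c) \lor K(p) \land \neg K(q))

\exists x\, \forall y\, \exists c\, \exists p\, \forall q\, (C(x) \lor \neg K(y) \lor \neg C(c) \lor K(p) \land \neg K(q))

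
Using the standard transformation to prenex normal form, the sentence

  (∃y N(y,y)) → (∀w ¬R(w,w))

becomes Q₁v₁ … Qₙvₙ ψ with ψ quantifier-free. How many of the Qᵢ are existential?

0

Rewrite implications/biconditionals: A → B as ¬A ∨ B.
  ¬(∃y N(y,y)) ∨ (∀w ¬R(w,w))
Drive negations inward (¬∀x A ≡ ∃x ¬A, ¬∃x A ≡ ∀x ¬A, De Morgan for ∧/∨):
  (∀y ¬N(y,y)) ∨ (∀w ¬R(w,w))
Finally move all quantifiers to the prefix:
  ∀y ∀w (¬N(y,y) ∨ ¬R(w,w))
The prefix is ∀y ∀w: 2 universal, 0 existential.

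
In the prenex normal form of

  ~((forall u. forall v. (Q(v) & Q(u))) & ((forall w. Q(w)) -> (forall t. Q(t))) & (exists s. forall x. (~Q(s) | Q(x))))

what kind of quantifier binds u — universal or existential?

existential

First replace A → B with ¬A ∨ B.
  ~((forall u. forall v. (Q(v) & Q(u))) & (~(forall w. Q(w)) | (forall t. Q(t))) & (exists s. forall x. (~Q(s) | Q(x))))
Push ¬ through the quantifiers and connectives to reach negation normal form:
  (exists u. exists v. (~Q(v) | ~Q(u))) | (forall w. Q(w)) & (exists t. ~Q(t)) | (forall s. exists x. (Q(s) & ~Q(x)))
All bound variables are already distinct, so no renaming is needed.
Extract every quantifier outward, since the variables are now distinct and don't occur free across branches:
  exists u. exists v. forall w. exists t. forall s. exists x. (~Q(v) | ~Q(u) | Q(w) & ~Q(t) | Q(s) & ~Q(x))
The quantifier forall u sits under an odd number of negations (counting the antecedent side of each →), so it flips to exists u.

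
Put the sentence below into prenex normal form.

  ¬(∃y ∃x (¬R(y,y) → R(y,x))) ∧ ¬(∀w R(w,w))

∀y ∀x ∃w (¬R(y,y) ∧ ¬R(y,x) ∧ ¬R(w,w))

Eliminate → and ↔ using ¬ and ∨.
  ¬(∃y ∃x (¬¬R(y,y) ∨ R(y,x))) ∧ ¬(∀w R(w,w))
Move each ¬ inward, flipping quantifiers it crosses:
  (∀y ∀x (¬R(y,y) ∧ ¬R(y,x))) ∧ (∃w ¬R(w,w))
All bound variables are already distinct, so no renaming is needed.
Extract every quantifier outward, since the variables are now distinct and don't occur free across branches:
  ∀y ∀x ∃w (¬R(y,y) ∧ ¬R(y,x) ∧ ¬R(w,w))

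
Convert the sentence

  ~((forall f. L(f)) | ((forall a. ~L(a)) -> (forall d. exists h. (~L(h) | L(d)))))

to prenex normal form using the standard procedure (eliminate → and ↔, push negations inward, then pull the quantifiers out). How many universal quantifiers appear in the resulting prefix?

2

Rewrite implications/biconditionals: A → B as ¬A ∨ B.
  ~((forall f. L(f)) | ~(forall a. ~L(a)) | (forall d. exists h. (~L(h) | L(d))))
Drive negations inward (¬∀x A ≡ ∃x ¬A, ¬∃x A ≡ ∀x ¬A, De Morgan for ∧/∨):
  (exists f. ~L(f)) & (forall a. ~L(a)) & (exists d. forall h. (L(h) & ~L(d)))
All bound variables are already distinct, so no renaming is needed.
Finally move all quantifiers to the prefix:
  exists f. forall a. exists d. forall h. (~L(f) & ~L(a) & L(h) & ~L(d))
The prefix is exists f forall a exists d forall h: 2 universal, 2 existential.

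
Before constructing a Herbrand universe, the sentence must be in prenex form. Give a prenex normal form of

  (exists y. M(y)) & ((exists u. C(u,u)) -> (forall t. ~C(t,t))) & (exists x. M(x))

Rewrite implications/biconditionals: A → B as ¬A ∨ B.
  (exists y. M(y)) & (~(exists u. C(u,u)) | (forall t. ~C(t,t))) & (exists x. M(x))
Drive negations inward (¬∀x A ≡ ∃x ¬A, ¬∃x A ≡ ∀x ¬A, De Morgan for ∧/∨):
  (exists y. M(y)) & ((forall u. ~C(u,u)) | (forall t. ~C(t,t))) & (exists x. M(x))
All bound variables are already distinct, so no renaming is needed.
Pull the quantifiers to the front (each side's bound variable is not free in the other side):
  exists y. forall u. forall t. exists x. (M(y) & (~C(u,u) | ~C(t,t)) & M(x))

exists y. forall u. forall t. exists x. (M(y) & (~C(u,u) | ~C(t,t)) & M(x))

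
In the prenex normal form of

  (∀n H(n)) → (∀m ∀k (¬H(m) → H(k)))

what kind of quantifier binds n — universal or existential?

Eliminate → and ↔ using ¬ and ∨.
  ¬(∀n H(n)) ∨ (∀m ∀k (¬¬H(m) ∨ H(k)))
Move each ¬ inward, flipping quantifiers it crosses:
  (∃n ¬H(n)) ∨ (∀m ∀k (H(m) ∨ H(k)))
All bound variables are already distinct, so no renaming is needed.
Finally move all quantifiers to the prefix:
  ∃n ∀m ∀k (¬H(n) ∨ H(m) ∨ H(k))
The quantifier ∀n sits under an odd number of negations (counting the antecedent side of each →), so it flips to ∃n.

existential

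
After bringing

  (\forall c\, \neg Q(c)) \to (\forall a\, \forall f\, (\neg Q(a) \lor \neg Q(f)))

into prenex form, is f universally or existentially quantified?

Rewrite implications/biconditionals: A → B as ¬A ∨ B.
  \neg (\forall c\, \neg Q(c)) \lor (\forall a\, \forall f\, (\neg Q(a) \lor \neg Q(f)))
Drive negations inward (¬∀x A ≡ ∃x ¬A, ¬∃x A ≡ ∀x ¬A, De Morgan for ∧/∨):
  (\exists c\, Q(c)) \lor (\forall a\, \forall f\, (\neg Q(a) \lor \neg Q(f)))
All bound variables are already distinct, so no renaming is needed.
Extract every quantifier outward, since the variables are now distinct and don't occur free across branches:
  \exists c\, \forall a\, \forall f\, (Q(c) \lor \neg Q(a) \lor \neg Q(f))
The quantifier \forall f sits under an even number of negations (counting the antecedent side of each →), so it remains universal.

universal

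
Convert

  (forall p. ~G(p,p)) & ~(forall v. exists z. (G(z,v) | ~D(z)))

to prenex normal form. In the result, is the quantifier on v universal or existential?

Push ¬ through the quantifiers and connectives to reach negation normal form:
  (forall p. ~G(p,p)) & (exists v. forall z. (~G(z,v) & D(z)))
All bound variables are already distinct, so no renaming is needed.
Pull the quantifiers to the front (each side's bound variable is not free in the other side):
  forall p. exists v. forall z. (~G(p,p) & ~G(z,v) & D(z))
The quantifier forall v sits under an odd number of negations, so it flips to exists v.

existential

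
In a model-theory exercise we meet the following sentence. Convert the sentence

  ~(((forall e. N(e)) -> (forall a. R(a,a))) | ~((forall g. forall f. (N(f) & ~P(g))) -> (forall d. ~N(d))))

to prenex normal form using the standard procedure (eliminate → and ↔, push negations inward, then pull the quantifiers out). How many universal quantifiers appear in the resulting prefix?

2

First replace A → B with ¬A ∨ B.
  ~(~(forall e. N(e)) | (forall a. R(a,a)) | ~(~(forall g. forall f. (N(f) & ~P(g))) | (forall d. ~N(d))))
Push ¬ through the quantifiers and connectives to reach negation normal form:
  (forall e. N(e)) & (exists a. ~R(a,a)) & ((exists g. exists f. (~N(f) | P(g))) | (forall d. ~N(d)))
Finally move all quantifiers to the prefix:
  forall e. exists a. exists g. exists f. forall d. (N(e) & ~R(a,a) & (~N(f) | P(g) | ~N(d)))
The prefix is forall e exists a exists g exists f forall d: 2 universal, 3 existential.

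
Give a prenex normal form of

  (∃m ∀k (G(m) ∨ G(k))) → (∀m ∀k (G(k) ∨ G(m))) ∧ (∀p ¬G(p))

∀m ∃k ∀r ∀t ∀p (¬G(m) ∧ ¬G(k) ∨ (G(t) ∨ G(r)) ∧ ¬G(p))

First replace A → B with ¬A ∨ B.
  ¬(∃m ∀k (G(m) ∨ G(k))) ∨ (∀m ∀k (G(k) ∨ G(m))) ∧ (∀p ¬G(p))
Move each ¬ inward, flipping quantifiers it crosses:
  (∀m ∃k (¬G(m) ∧ ¬G(k))) ∨ (∀m ∀k (G(k) ∨ G(m))) ∧ (∀p ¬G(p))
Rename bound variables to avoid capture: m↦r, k↦t.
  (∀m ∃k (¬G(m) ∧ ¬G(k))) ∨ (∀r ∀t (G(t) ∨ G(r))) ∧ (∀p ¬G(p))
Pull the quantifiers to the front (each side's bound variable is not free in the other side):
  ∀m ∃k ∀r ∀t ∀p (¬G(m) ∧ ¬G(k) ∨ (G(t) ∨ G(r)) ∧ ¬G(p))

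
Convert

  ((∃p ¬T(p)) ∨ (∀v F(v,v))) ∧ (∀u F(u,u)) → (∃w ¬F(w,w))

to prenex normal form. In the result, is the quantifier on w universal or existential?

existential

Eliminate → and ↔ using ¬ and ∨.
  ¬(((∃p ¬T(p)) ∨ (∀v F(v,v))) ∧ (∀u F(u,u))) ∨ (∃w ¬F(w,w))
Drive negations inward (¬∀x A ≡ ∃x ¬A, ¬∃x A ≡ ∀x ¬A, De Morgan for ∧/∨):
  (∀p T(p)) ∧ (∃v ¬F(v,v)) ∨ (∃u ¬F(u,u)) ∨ (∃w ¬F(w,w))
All bound variables are already distinct, so no renaming is needed.
Pull the quantifiers to the front (each side's bound variable is not free in the other side):
  ∀p ∃v ∃u ∃w (T(p) ∧ ¬F(v,v) ∨ ¬F(u,u) ∨ ¬F(w,w))
The quantifier ∃w sits under an even number of negations (counting the antecedent side of each →), so it remains existential.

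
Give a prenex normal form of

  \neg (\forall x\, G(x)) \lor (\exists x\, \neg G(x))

\exists x\, \exists s\, (\neg G(x) \lor \neg G(s))

Move each ¬ inward, flipping quantifiers it crosses:
  (\exists x\, \neg G(x)) \lor (\exists x\, \neg G(x))
Give each quantifier a distinct variable: x↦s.
  (\exists x\, \neg G(x)) \lor (\exists s\, \neg G(s))
Extract every quantifier outward, since the variables are now distinct and don't occur free across branches:
  \exists x\, \exists s\, (\neg G(x) \lor \neg G(s))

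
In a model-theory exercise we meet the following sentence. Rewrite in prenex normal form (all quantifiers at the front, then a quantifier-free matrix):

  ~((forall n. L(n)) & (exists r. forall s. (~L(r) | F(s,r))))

exists n. forall r. exists s. (~L(n) | L(r) & ~F(s,r))

Drive negations inward (¬∀x A ≡ ∃x ¬A, ¬∃x A ≡ ∀x ¬A, De Morgan for ∧/∨):
  (exists n. ~L(n)) | (forall r. exists s. (L(r) & ~F(s,r)))
All bound variables are already distinct, so no renaming is needed.
Extract every quantifier outward, since the variables are now distinct and don't occur free across branches:
  exists n. forall r. exists s. (~L(n) | L(r) & ~F(s,r))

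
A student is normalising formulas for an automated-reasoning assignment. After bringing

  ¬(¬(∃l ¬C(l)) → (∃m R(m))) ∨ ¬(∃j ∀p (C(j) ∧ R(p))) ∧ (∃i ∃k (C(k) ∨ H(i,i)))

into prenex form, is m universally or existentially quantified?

Eliminate → and ↔ using ¬ and ∨.
  ¬(¬¬(∃l ¬C(l)) ∨ (∃m R(m))) ∨ ¬(∃j ∀p (C(j) ∧ R(p))) ∧ (∃i ∃k (C(k) ∨ H(i,i)))
Push ¬ through the quantifiers and connectives to reach negation normal form:
  (∀l C(l)) ∧ (∀m ¬R(m)) ∨ (∀j ∃p (¬C(j) ∨ ¬R(p))) ∧ (∃i ∃k (C(k) ∨ H(i,i)))
All bound variables are already distinct, so no renaming is needed.
Finally move all quantifiers to the prefix:
  ∀l ∀m ∀j ∃p ∃i ∃k (C(l) ∧ ¬R(m) ∨ (¬C(j) ∨ ¬R(p)) ∧ (C(k) ∨ H(i,i)))
The quantifier ∃m sits under an odd number of negations (counting the antecedent side of each →), so it flips to ∀m.

universal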